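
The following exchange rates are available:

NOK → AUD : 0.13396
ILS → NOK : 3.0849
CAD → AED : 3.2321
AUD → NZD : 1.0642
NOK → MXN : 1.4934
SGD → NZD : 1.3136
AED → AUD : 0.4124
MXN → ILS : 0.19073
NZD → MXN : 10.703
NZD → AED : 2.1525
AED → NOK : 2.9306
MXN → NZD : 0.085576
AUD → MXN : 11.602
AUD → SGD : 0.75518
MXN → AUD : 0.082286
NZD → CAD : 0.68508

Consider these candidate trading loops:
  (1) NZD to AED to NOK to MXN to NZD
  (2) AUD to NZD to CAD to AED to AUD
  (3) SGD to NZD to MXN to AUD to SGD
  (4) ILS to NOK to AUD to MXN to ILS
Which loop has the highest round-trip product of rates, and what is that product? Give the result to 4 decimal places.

0.9718

(1) 2.1525 × 2.9306 × 1.4934 × 0.085576 = 0.80617
(2) 1.0642 × 0.68508 × 3.2321 × 0.4124 = 0.97178
(3) 1.3136 × 10.703 × 0.082286 × 0.75518 = 0.87367
(4) 3.0849 × 0.13396 × 11.602 × 0.19073 = 0.91447
Highest is cycle (2) at 0.9718 (≤1, no arbitrage).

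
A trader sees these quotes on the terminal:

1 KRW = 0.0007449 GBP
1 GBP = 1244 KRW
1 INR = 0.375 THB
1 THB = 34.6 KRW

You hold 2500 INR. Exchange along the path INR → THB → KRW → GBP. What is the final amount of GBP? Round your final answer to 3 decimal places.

2500 INR × 0.375 = 937.5 THB
937.5 THB × 34.6 = 32437.5 KRW
32437.5 KRW × 0.0007449 = 24.16269375 GBP

24.163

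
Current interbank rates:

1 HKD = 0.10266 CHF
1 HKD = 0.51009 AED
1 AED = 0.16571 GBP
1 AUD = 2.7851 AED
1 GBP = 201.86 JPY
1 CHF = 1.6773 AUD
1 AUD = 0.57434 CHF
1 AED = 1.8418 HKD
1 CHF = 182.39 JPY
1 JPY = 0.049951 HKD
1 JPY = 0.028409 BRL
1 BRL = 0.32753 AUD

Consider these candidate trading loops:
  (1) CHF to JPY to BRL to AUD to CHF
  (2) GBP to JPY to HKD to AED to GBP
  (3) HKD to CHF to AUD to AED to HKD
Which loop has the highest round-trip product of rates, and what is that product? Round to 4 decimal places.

(1) 182.39 × 0.028409 × 0.32753 × 0.57434 = 0.97471
(2) 201.86 × 0.049951 × 0.51009 × 0.16571 = 0.85230
(3) 0.10266 × 1.6773 × 2.7851 × 1.8418 = 0.88327
Highest is cycle (1) at 0.9747 (≤1, no arbitrage).

0.9747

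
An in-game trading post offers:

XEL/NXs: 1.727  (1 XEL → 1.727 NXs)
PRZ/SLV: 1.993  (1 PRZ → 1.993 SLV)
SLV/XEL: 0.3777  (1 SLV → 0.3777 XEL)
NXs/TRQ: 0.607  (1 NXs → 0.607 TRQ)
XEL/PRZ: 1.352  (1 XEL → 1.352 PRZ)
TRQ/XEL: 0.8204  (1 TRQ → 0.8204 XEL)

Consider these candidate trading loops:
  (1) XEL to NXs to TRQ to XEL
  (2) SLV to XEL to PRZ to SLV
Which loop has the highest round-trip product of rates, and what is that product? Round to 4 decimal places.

(1) 1.727 × 0.607 × 0.8204 = 0.86002
(2) 0.3777 × 1.352 × 1.993 = 1.01773
Highest is cycle (2) at 1.0177 (>1, arbitrage).

1.0177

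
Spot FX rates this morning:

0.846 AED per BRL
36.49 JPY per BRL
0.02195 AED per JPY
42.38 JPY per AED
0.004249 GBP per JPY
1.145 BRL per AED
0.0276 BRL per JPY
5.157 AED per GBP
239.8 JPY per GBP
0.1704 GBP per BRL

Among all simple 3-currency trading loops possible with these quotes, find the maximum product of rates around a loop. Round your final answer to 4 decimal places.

1.1278

GBP→JPY→BRL→GBP: 239.8 × 0.0276 × 0.1704 = 1.12779
AED→BRL→GBP→AED: 1.145 × 0.1704 × 5.157 = 1.00617
AED→JPY→BRL→AED: 42.38 × 0.0276 × 0.846 = 0.98956
AED→JPY→GBP→AED: 42.38 × 0.004249 × 5.157 = 0.92863
AED→BRL→JPY→AED: 1.145 × 36.49 × 0.02195 = 0.91709
Maximum is GBP→JPY→BRL→GBP at 1.1278; arbitrage exists.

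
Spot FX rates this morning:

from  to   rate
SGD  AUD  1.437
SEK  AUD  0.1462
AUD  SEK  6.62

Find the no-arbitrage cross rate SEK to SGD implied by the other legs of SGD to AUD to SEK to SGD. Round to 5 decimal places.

Known legs of the cycle: 1.437 × 6.62 = 9.51294
For no arbitrage the full-cycle product must be 1, so the missing rate is 1 / 9.51294 ≈ 0.1051200.

0.10512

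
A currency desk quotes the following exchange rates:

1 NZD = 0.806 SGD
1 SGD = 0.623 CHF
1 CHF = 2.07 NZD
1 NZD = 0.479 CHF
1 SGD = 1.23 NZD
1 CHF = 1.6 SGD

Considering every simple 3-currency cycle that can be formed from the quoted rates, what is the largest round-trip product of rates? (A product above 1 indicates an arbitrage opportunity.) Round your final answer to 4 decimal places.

CHF→NZD→SGD→CHF: 2.07 × 0.806 × 0.623 = 1.03943
CHF→SGD→NZD→CHF: 1.6 × 1.23 × 0.479 = 0.94267
Maximum is CHF→NZD→SGD→CHF at 1.0394; arbitrage exists.

1.0394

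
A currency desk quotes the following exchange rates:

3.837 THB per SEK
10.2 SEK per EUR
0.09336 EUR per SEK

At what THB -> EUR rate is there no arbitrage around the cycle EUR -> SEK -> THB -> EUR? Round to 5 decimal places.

0.02555

Known legs of the cycle: 10.2 × 3.837 = 39.1374
For no arbitrage the full-cycle product must be 1, so the missing rate is 1 / 39.1374 ≈ 0.0255510.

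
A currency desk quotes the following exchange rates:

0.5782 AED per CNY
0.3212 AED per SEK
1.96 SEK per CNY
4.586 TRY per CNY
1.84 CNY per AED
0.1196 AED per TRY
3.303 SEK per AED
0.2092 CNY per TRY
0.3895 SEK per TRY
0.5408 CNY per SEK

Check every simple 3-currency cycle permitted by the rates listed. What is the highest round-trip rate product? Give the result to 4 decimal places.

AED→CNY→SEK→AED: 1.84 × 1.96 × 0.3212 = 1.15838
AED→SEK→CNY→AED: 3.303 × 0.5408 × 0.5782 = 1.03282
AED→CNY→TRY→AED: 1.84 × 4.586 × 0.1196 = 1.00921
SEK→CNY→TRY→SEK: 0.5408 × 4.586 × 0.3895 = 0.96600
Maximum is AED→CNY→SEK→AED at 1.1584; arbitrage exists.

1.1584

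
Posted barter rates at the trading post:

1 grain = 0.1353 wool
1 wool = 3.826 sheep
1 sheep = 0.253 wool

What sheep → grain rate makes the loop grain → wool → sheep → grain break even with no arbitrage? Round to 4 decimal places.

1.9318

Known legs of the cycle: 0.1353 × 3.826 = 0.5176578
For no arbitrage the full-cycle product must be 1, so the missing rate is 1 / 0.5176578 ≈ 1.931778.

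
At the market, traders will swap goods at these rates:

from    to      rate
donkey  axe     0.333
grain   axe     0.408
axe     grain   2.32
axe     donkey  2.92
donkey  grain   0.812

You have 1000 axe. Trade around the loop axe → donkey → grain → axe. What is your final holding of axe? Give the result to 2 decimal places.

967.38

1000 axe × 2.92 = 2920 donkey
2920 donkey × 0.812 = 2371.04 grain
2371.04 grain × 0.408 = 967.38432 axe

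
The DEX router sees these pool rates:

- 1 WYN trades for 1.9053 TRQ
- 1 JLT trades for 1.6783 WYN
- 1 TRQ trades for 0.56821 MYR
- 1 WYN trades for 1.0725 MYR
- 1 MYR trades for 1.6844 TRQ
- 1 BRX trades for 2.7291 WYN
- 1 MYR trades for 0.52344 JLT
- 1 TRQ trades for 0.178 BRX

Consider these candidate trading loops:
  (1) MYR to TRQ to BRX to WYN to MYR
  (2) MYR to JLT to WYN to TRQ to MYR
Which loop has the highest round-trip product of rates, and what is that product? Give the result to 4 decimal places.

0.9511

(1) 1.6844 × 0.178 × 2.7291 × 1.0725 = 0.87757
(2) 0.52344 × 1.6783 × 1.9053 × 0.56821 = 0.95106
Highest is cycle (2) at 0.9511 (≤1, no arbitrage).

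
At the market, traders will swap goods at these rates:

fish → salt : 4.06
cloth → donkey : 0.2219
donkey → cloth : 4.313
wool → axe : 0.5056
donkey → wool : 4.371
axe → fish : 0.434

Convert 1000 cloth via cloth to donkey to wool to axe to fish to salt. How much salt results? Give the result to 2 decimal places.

864.09

1000 cloth × 0.2219 = 221.9 donkey
221.9 donkey × 4.371 = 969.9249 wool
969.9249 wool × 0.5056 = 490.39402944 axe
490.39402944 axe × 0.434 = 212.83100877696 fish
212.83100877696 fish × 4.06 = 864.0938956344576 salt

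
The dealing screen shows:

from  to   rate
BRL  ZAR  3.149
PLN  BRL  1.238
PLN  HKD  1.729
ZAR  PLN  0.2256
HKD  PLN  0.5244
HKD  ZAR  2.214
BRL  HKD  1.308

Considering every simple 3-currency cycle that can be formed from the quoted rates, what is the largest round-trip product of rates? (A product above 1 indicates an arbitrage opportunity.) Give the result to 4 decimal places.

0.8795

ZAR→PLN→BRL→ZAR: 0.2256 × 1.238 × 3.149 = 0.87949
ZAR→PLN→HKD→ZAR: 0.2256 × 1.729 × 2.214 = 0.86360
HKD→PLN→BRL→HKD: 0.5244 × 1.238 × 1.308 = 0.84916
Maximum is ZAR→PLN→BRL→ZAR at 0.8795; no arbitrage — every cycle loses value.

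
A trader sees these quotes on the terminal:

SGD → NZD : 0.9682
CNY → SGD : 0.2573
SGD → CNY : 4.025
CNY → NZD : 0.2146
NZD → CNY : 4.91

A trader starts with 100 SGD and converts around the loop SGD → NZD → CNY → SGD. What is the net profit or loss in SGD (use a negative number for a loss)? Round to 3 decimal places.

100 SGD × 0.9682 = 96.82 NZD
96.82 NZD × 4.91 = 475.3862 CNY
475.3862 CNY × 0.2573 = 122.31686926 SGD
Net change: 122.31686926 − 100 = 22.31686926 SGD

22.317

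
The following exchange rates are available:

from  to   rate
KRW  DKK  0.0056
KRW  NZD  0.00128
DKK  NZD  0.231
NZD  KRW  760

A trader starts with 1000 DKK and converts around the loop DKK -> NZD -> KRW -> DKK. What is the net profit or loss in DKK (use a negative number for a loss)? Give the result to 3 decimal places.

-16.864

1000 DKK × 0.231 = 231 NZD
231 NZD × 760 = 175560 KRW
175560 KRW × 0.0056 = 983.136 DKK
Net change: 983.136 − 1000 = -16.864 DKK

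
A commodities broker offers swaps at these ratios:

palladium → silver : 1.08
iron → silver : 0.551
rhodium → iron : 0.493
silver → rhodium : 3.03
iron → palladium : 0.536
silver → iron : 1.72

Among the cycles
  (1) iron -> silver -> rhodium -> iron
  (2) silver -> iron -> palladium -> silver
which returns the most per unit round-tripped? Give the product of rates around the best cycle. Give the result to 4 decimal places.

0.9957

(1) 0.551 × 3.03 × 0.493 = 0.82308
(2) 1.72 × 0.536 × 1.08 = 0.99567
Highest is cycle (2) at 0.9957 (≤1, no arbitrage).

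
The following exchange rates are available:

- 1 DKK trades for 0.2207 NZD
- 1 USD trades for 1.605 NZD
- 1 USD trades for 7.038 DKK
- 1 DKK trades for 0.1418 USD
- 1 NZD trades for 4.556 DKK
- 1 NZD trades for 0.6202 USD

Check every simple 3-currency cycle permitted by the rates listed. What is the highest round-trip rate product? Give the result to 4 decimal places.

1.0369

USD→NZD→DKK→USD: 1.605 × 4.556 × 0.1418 = 1.03690
USD→DKK→NZD→USD: 7.038 × 0.2207 × 0.6202 = 0.96335
Maximum is USD→NZD→DKK→USD at 1.0369; arbitrage exists.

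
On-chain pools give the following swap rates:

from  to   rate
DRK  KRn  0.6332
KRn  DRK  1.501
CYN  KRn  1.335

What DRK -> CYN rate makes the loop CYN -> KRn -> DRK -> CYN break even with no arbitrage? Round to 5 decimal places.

0.49904

Known legs of the cycle: 1.335 × 1.501 = 2.003835
For no arbitrage the full-cycle product must be 1, so the missing rate is 1 / 2.003835 ≈ 0.4990431.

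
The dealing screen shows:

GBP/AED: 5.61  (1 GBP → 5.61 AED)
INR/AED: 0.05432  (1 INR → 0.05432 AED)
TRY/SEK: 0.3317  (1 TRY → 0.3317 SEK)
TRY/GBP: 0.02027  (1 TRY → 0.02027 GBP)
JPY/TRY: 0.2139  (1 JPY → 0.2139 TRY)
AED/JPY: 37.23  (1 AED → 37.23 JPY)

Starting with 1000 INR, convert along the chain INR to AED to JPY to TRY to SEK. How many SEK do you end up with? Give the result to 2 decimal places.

143.49

1000 INR × 0.05432 = 54.32 AED
54.32 AED × 37.23 = 2022.3336 JPY
2022.3336 JPY × 0.2139 = 432.57715704 TRY
432.57715704 TRY × 0.3317 = 143.485842990168 SEK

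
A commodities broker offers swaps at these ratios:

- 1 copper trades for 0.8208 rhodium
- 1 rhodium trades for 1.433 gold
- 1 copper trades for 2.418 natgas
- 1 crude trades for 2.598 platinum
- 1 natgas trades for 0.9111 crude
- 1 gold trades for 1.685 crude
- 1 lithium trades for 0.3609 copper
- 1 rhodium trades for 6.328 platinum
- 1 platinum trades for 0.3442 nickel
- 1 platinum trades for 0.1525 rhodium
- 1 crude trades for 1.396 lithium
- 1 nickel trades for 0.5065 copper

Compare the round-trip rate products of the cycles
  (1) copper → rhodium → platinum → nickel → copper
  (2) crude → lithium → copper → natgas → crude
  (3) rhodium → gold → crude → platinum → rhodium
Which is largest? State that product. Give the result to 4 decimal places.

(1) 0.8208 × 6.328 × 0.3442 × 0.5065 = 0.90551
(2) 1.396 × 0.3609 × 2.418 × 0.9111 = 1.10993
(3) 1.433 × 1.685 × 2.598 × 0.1525 = 0.95665
Highest is cycle (2) at 1.1099 (>1, arbitrage).

1.1099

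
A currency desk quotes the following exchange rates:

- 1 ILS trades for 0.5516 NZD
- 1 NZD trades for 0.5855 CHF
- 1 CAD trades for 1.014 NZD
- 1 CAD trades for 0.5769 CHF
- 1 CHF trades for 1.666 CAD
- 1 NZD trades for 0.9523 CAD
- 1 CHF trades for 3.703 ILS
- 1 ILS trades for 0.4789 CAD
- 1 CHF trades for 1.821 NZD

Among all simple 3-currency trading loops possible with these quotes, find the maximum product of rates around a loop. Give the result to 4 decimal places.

NZD→CHF→ILS→NZD: 0.5855 × 3.703 × 0.5516 = 1.19593
CHF→ILS→CAD→CHF: 3.703 × 0.4789 × 0.5769 = 1.02306
NZD→CAD→CHF→NZD: 0.9523 × 0.5769 × 1.821 = 1.00042
NZD→CHF→CAD→NZD: 0.5855 × 1.666 × 1.014 = 0.98910
Maximum is NZD→CHF→ILS→NZD at 1.1959; arbitrage exists.

1.1959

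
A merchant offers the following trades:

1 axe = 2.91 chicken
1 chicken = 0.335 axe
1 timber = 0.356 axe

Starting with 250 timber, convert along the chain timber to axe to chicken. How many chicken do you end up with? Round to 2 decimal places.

250 timber × 0.356 = 89 axe
89 axe × 2.91 = 258.99 chicken

258.99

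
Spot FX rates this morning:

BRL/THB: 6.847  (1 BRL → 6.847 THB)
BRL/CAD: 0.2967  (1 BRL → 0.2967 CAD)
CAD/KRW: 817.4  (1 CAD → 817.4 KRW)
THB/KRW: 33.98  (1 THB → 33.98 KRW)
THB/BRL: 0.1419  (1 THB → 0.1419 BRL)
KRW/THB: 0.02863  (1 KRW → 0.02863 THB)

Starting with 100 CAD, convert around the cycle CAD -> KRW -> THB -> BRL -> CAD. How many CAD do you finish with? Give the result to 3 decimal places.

100 CAD × 817.4 = 81740 KRW
81740 KRW × 0.02863 = 2340.2162 THB
2340.2162 THB × 0.1419 = 332.07667878 BRL
332.07667878 BRL × 0.2967 = 98.527150594026 CAD

98.527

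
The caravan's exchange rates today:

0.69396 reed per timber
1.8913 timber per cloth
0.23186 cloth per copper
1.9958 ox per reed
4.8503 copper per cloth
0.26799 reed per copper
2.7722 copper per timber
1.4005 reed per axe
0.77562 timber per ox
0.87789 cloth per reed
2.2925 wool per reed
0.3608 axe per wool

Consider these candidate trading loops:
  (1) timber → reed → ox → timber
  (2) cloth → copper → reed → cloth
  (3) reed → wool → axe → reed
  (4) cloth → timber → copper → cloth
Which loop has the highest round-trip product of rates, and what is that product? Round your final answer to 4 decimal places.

1.2157

(1) 0.69396 × 1.9958 × 0.77562 = 1.07424
(2) 4.8503 × 0.26799 × 0.87789 = 1.14111
(3) 2.2925 × 0.3608 × 1.4005 = 1.15840
(4) 1.8913 × 2.7722 × 0.23186 = 1.21566
Highest is cycle (4) at 1.2157 (>1, arbitrage).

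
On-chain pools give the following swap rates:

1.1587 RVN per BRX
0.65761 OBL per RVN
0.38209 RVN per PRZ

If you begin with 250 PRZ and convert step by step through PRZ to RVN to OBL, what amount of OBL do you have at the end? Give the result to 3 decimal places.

250 PRZ × 0.38209 = 95.5225 RVN
95.5225 RVN × 0.65761 = 62.816551225 OBL

62.817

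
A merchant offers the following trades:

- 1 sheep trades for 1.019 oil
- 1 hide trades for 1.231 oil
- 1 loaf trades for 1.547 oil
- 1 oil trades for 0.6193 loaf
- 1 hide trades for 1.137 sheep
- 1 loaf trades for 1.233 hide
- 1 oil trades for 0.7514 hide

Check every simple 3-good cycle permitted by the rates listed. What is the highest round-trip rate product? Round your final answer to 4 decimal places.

0.9400

hide→oil→loaf→hide: 1.231 × 0.6193 × 1.233 = 0.93999
sheep→oil→hide→sheep: 1.019 × 0.7514 × 1.137 = 0.87057
Maximum is hide→oil→loaf→hide at 0.9400; no arbitrage — every cycle loses value.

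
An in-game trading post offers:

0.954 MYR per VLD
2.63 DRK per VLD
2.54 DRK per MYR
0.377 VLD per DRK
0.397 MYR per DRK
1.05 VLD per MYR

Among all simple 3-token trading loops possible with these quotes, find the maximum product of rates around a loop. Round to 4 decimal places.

VLD→DRK→MYR→VLD: 2.63 × 0.397 × 1.05 = 1.09632
VLD→MYR→DRK→VLD: 0.954 × 2.54 × 0.377 = 0.91353
Maximum is VLD→DRK→MYR→VLD at 1.0963; arbitrage exists.

1.0963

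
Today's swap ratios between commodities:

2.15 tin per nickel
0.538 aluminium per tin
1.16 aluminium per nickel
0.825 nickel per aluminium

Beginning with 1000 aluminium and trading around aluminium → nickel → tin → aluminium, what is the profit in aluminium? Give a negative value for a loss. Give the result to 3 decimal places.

-45.723

1000 aluminium × 0.825 = 825 nickel
825 nickel × 2.15 = 1773.75 tin
1773.75 tin × 0.538 = 954.2775 aluminium
Net change: 954.2775 − 1000 = -45.7225 aluminium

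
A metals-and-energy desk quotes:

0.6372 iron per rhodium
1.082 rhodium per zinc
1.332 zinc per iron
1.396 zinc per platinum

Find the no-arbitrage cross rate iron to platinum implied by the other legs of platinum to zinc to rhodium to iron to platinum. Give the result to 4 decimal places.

Known legs of the cycle: 1.396 × 1.082 × 0.6372 = 0.9624727584
For no arbitrage the full-cycle product must be 1, so the missing rate is 1 / 0.9624727584 ≈ 1.038990.

1.0390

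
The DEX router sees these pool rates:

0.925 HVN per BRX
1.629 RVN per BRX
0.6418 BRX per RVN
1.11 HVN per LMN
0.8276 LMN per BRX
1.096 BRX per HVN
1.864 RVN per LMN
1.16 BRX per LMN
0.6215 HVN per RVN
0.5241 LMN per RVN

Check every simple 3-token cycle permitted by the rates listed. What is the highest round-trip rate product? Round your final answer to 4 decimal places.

1.1096

BRX→RVN→HVN→BRX: 1.629 × 0.6215 × 1.096 = 1.10962
BRX→LMN→HVN→BRX: 0.8276 × 1.11 × 1.096 = 1.00683
BRX→RVN→LMN→BRX: 1.629 × 0.5241 × 1.16 = 0.99036
BRX→LMN→RVN→BRX: 0.8276 × 1.864 × 0.6418 = 0.99007
Maximum is BRX→RVN→HVN→BRX at 1.1096; arbitrage exists.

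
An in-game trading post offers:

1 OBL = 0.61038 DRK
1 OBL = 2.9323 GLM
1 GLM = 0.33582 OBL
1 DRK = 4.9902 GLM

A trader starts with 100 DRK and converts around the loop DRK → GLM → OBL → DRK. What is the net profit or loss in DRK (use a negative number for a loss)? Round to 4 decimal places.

2.2880

100 DRK × 4.9902 = 499.02 GLM
499.02 GLM × 0.33582 = 167.5808964 OBL
167.5808964 OBL × 0.61038 = 102.288027544632 DRK
Net change: 102.288027544632 − 100 = 2.288027544632 DRK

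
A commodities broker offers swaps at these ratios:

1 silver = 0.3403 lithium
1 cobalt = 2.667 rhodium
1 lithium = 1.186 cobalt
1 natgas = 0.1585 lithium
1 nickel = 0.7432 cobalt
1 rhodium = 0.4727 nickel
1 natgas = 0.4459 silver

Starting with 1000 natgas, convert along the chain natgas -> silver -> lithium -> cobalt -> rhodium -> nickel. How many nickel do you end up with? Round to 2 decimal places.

1000 natgas × 0.4459 = 445.9 silver
445.9 silver × 0.3403 = 151.73977 lithium
151.73977 lithium × 1.186 = 179.96336722 cobalt
179.96336722 cobalt × 2.667 = 479.96230037574 rhodium
479.96230037574 rhodium × 0.4727 = 226.878179387612298 nickel

226.88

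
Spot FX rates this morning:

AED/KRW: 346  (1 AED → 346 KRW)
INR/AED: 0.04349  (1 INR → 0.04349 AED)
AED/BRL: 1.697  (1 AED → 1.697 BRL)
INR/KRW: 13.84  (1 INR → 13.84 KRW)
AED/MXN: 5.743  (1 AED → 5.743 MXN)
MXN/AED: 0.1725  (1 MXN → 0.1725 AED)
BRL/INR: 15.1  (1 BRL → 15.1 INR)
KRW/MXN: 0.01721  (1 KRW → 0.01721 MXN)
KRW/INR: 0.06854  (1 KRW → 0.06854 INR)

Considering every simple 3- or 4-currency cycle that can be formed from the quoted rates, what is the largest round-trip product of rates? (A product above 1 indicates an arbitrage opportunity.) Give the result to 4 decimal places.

BRL→INR→AED→BRL: 15.1 × 0.04349 × 1.697 = 1.11442
INR→AED→KRW→INR: 0.04349 × 346 × 0.06854 = 1.03136
AED→KRW→MXN→AED: 346 × 0.01721 × 0.1725 = 1.02718
Maximum is BRL→INR→AED→BRL at 1.1144; arbitrage exists.

1.1144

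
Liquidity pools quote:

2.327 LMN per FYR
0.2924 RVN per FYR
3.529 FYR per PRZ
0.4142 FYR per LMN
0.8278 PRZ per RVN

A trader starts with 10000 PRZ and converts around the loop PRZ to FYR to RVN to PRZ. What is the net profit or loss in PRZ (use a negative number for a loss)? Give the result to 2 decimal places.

-1458.10

10000 PRZ × 3.529 = 35290 FYR
35290 FYR × 0.2924 = 10318.796 RVN
10318.796 RVN × 0.8278 = 8541.8993288 PRZ
Net change: 8541.8993288 − 10000 = -1458.1006712 PRZ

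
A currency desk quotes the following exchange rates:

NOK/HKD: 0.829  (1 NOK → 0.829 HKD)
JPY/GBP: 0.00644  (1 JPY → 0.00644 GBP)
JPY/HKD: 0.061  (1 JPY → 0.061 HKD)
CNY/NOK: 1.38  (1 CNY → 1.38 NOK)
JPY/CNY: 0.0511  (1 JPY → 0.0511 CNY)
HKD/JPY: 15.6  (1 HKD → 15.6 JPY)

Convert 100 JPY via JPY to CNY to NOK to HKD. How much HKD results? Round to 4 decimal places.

5.8459

100 JPY × 0.0511 = 5.11 CNY
5.11 CNY × 1.38 = 7.0518 NOK
7.0518 NOK × 0.829 = 5.8459422 HKD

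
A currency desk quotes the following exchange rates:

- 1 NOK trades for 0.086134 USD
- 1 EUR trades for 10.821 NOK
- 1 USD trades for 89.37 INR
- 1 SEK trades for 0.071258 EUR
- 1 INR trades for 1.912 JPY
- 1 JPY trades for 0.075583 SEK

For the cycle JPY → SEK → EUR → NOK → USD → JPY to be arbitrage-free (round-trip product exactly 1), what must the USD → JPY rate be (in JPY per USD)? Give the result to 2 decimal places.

199.20

Known legs of the cycle: 0.075583 × 0.071258 × 10.821 × 0.086134 = 0.005019954347281691796
For no arbitrage the full-cycle product must be 1, so the missing rate is 1 / 0.005019954347281691796 ≈ 199.2050.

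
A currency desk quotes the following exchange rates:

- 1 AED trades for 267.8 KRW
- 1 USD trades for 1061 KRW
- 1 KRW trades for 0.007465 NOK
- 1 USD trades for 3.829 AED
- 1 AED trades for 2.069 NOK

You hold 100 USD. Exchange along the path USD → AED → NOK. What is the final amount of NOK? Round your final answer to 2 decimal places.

792.22

100 USD × 3.829 = 382.9 AED
382.9 AED × 2.069 = 792.2201 NOK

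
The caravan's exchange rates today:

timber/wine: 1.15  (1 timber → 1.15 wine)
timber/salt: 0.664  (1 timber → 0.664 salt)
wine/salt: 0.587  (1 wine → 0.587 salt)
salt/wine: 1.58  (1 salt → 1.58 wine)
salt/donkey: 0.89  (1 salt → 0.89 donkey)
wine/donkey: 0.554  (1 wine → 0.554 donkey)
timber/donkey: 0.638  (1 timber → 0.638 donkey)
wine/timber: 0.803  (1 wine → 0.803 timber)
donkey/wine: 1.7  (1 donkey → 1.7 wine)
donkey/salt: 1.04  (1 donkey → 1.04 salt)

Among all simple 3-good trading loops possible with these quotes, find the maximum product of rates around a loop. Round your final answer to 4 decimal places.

0.9103

wine→donkey→salt→wine: 0.554 × 1.04 × 1.58 = 0.91033
wine→salt→donkey→wine: 0.587 × 0.89 × 1.7 = 0.88813
wine→timber→donkey→wine: 0.803 × 0.638 × 1.7 = 0.87093
wine→timber→salt→wine: 0.803 × 0.664 × 1.58 = 0.84244
Maximum is wine→donkey→salt→wine at 0.9103; no arbitrage — every cycle loses value.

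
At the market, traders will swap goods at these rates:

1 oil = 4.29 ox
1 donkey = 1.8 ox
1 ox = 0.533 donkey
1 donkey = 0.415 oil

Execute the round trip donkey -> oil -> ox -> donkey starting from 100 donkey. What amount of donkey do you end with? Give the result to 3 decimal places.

100 donkey × 0.415 = 41.5 oil
41.5 oil × 4.29 = 178.035 ox
178.035 ox × 0.533 = 94.892655 donkey

94.893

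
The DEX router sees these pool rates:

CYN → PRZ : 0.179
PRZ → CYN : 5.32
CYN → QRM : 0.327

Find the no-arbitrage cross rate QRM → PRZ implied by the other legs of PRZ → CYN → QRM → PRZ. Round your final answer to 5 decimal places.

Known legs of the cycle: 5.32 × 0.327 = 1.73964
For no arbitrage the full-cycle product must be 1, so the missing rate is 1 / 1.73964 ≈ 0.5748316.

0.57483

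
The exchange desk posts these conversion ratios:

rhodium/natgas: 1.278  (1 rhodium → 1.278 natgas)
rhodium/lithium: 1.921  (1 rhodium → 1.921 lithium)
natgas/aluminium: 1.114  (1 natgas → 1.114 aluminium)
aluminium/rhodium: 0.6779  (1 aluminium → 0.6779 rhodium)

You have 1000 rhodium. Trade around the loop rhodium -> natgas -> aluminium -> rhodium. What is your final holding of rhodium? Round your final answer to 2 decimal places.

1000 rhodium × 1.278 = 1278 natgas
1278 natgas × 1.114 = 1423.692 aluminium
1423.692 aluminium × 0.6779 = 965.1208068 rhodium

965.12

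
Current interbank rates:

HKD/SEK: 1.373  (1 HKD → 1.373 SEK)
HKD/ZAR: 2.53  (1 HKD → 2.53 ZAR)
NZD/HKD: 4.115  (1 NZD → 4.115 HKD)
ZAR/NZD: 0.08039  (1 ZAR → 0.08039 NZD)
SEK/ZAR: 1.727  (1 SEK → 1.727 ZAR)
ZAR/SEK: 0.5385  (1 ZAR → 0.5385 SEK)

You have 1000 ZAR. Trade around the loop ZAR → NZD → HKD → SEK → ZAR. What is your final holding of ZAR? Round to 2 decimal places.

1000 ZAR × 0.08039 = 80.39 NZD
80.39 NZD × 4.115 = 330.80485 HKD
330.80485 HKD × 1.373 = 454.19505905 SEK
454.19505905 SEK × 1.727 = 784.39486697935 ZAR

784.39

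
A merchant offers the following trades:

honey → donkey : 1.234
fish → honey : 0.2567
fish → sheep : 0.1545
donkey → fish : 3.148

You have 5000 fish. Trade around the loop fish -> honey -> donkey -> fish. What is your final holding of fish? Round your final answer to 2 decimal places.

5000 fish × 0.2567 = 1283.5 honey
1283.5 honey × 1.234 = 1583.839 donkey
1583.839 donkey × 3.148 = 4985.925172 fish

4985.93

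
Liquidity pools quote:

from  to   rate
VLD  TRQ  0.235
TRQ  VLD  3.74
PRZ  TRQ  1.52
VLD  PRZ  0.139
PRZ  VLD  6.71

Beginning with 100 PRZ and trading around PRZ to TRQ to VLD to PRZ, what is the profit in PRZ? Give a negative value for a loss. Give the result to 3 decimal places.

-20.981

100 PRZ × 1.52 = 152 TRQ
152 TRQ × 3.74 = 568.48 VLD
568.48 VLD × 0.139 = 79.01872 PRZ
Net change: 79.01872 − 100 = -20.98128 PRZ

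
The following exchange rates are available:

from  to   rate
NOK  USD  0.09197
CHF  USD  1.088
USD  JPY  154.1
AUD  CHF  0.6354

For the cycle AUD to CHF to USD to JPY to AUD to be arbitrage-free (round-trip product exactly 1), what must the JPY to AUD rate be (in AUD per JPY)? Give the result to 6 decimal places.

0.009387

Known legs of the cycle: 0.6354 × 1.088 × 154.1 = 106.53167232
For no arbitrage the full-cycle product must be 1, so the missing rate is 1 / 106.53167232 ≈ 0.00938688.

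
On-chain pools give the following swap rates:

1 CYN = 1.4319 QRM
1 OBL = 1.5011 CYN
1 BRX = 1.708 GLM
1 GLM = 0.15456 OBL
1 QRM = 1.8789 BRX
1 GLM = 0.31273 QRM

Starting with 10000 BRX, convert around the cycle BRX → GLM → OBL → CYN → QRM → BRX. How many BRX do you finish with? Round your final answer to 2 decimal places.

10661.32

10000 BRX × 1.708 = 17080 GLM
17080 GLM × 0.15456 = 2639.8848 OBL
2639.8848 OBL × 1.5011 = 3962.73107328 CYN
3962.73107328 CYN × 1.4319 = 5674.234623829632 QRM
5674.234623829632 QRM × 1.8789 = 10661.3194347134955648 BRX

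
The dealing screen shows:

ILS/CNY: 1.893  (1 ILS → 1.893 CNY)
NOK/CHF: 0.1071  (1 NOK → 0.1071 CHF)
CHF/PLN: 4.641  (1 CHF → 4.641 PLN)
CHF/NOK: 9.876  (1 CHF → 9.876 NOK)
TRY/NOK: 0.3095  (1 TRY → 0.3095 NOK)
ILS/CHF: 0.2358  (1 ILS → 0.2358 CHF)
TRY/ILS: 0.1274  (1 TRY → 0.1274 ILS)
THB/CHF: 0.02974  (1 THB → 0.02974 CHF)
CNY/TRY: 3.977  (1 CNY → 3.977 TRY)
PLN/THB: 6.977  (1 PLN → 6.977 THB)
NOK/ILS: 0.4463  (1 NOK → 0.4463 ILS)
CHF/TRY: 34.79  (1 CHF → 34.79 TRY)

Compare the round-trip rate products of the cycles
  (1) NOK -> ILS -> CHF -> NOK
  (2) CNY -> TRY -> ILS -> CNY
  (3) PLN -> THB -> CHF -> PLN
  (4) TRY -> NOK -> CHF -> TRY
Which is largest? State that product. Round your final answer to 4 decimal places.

1.1532

(1) 0.4463 × 0.2358 × 9.876 = 1.03933
(2) 3.977 × 0.1274 × 1.893 = 0.95913
(3) 6.977 × 0.02974 × 4.641 = 0.96299
(4) 0.3095 × 0.1071 × 34.79 = 1.15320
Highest is cycle (4) at 1.1532 (>1, arbitrage).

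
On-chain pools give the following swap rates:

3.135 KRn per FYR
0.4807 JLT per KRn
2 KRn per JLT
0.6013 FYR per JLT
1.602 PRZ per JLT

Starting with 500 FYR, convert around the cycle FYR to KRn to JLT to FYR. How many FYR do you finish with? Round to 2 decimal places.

500 FYR × 3.135 = 1567.5 KRn
1567.5 KRn × 0.4807 = 753.49725 JLT
753.49725 JLT × 0.6013 = 453.077896425 FYR

453.08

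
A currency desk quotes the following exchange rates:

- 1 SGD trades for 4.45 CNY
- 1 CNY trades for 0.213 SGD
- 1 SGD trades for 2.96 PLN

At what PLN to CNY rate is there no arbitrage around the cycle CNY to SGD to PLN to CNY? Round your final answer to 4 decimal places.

Known legs of the cycle: 0.213 × 2.96 = 0.63048
For no arbitrage the full-cycle product must be 1, so the missing rate is 1 / 0.63048 ≈ 1.586093.

1.5861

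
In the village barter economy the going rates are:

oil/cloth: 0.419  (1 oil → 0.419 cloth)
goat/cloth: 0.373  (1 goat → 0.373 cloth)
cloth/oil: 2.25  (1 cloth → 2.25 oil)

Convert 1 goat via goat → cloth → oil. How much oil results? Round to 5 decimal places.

0.83925

1 goat × 0.373 = 0.373 cloth
0.373 cloth × 2.25 = 0.83925 oil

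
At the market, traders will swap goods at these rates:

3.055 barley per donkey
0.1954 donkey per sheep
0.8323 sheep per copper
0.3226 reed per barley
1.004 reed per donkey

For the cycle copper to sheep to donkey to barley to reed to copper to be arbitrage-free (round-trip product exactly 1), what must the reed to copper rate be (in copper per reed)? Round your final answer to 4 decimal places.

Known legs of the cycle: 0.8323 × 0.1954 × 3.055 × 0.3226 = 0.16028025756106
For no arbitrage the full-cycle product must be 1, so the missing rate is 1 / 0.16028025756106 ≈ 6.239072.

6.2391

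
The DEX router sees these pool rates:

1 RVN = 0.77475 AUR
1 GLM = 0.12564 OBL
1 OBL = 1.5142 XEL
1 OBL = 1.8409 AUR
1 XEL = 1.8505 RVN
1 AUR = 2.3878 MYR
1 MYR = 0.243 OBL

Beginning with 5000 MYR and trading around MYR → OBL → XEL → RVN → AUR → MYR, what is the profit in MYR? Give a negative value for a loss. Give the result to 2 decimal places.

1298.08

5000 MYR × 0.243 = 1215 OBL
1215 OBL × 1.5142 = 1839.753 XEL
1839.753 XEL × 1.8505 = 3404.4629265 RVN
3404.4629265 RVN × 0.77475 = 2637.607652305875 AUR
2637.607652305875 AUR × 2.3878 = 6298.079552175968325 MYR
Net change: 6298.079552175968325 − 5000 = 1298.079552175968325 MYR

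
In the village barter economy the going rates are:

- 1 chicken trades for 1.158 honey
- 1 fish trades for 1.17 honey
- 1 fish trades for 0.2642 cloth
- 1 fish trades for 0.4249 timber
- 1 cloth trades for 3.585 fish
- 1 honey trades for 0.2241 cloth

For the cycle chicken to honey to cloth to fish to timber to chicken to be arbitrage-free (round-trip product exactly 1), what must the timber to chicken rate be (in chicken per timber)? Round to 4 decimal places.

2.5297

Known legs of the cycle: 1.158 × 0.2241 × 3.585 × 0.4249 = 0.3952995382287
For no arbitrage the full-cycle product must be 1, so the missing rate is 1 / 0.3952995382287 ≈ 2.529727.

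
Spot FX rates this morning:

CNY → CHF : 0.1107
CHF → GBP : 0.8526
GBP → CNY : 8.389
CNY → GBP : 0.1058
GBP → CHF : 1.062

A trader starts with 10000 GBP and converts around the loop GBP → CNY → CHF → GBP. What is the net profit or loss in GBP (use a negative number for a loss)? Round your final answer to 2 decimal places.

10000 GBP × 8.389 = 83890 CNY
83890 CNY × 0.1107 = 9286.623 CHF
9286.623 CHF × 0.8526 = 7917.7747698 GBP
Net change: 7917.7747698 − 10000 = -2082.2252302 GBP

-2082.23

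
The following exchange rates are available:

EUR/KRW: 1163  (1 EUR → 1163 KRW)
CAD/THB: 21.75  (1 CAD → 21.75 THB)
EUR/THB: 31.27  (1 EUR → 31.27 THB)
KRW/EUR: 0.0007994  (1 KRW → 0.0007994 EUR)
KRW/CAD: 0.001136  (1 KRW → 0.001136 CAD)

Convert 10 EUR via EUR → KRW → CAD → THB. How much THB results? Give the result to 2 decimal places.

10 EUR × 1163 = 11630 KRW
11630 KRW × 0.001136 = 13.21168 CAD
13.21168 CAD × 21.75 = 287.35404 THB

287.35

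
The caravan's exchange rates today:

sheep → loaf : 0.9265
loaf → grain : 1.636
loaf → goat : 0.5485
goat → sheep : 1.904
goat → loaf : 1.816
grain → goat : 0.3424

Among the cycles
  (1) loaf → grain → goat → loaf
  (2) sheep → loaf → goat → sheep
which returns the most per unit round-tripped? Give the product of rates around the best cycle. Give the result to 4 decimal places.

1.0173

(1) 1.636 × 0.3424 × 1.816 = 1.01726
(2) 0.9265 × 0.5485 × 1.904 = 0.96758
Highest is cycle (1) at 1.0173 (>1, arbitrage).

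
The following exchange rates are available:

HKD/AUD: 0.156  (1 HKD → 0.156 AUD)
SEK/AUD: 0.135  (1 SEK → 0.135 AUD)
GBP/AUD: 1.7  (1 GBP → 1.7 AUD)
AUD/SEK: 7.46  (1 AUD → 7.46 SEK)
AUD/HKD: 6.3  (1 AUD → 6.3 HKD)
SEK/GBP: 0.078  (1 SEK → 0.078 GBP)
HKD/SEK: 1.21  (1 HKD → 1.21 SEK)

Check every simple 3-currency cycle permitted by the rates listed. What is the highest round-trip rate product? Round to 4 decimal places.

1.0291

AUD→HKD→SEK→AUD: 6.3 × 1.21 × 0.135 = 1.02911
AUD→SEK→GBP→AUD: 7.46 × 0.078 × 1.7 = 0.98920
Maximum is AUD→HKD→SEK→AUD at 1.0291; arbitrage exists.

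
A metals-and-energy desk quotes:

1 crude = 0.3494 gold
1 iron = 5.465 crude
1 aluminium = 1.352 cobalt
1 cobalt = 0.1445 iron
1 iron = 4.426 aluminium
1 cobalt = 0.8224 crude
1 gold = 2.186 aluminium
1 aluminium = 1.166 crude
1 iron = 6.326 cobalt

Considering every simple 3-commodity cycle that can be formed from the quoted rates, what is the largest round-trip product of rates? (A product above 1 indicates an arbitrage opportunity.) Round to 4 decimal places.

0.8906

crude→gold→aluminium→crude: 0.3494 × 2.186 × 1.166 = 0.89058
cobalt→iron→aluminium→cobalt: 0.1445 × 4.426 × 1.352 = 0.86468
Maximum is crude→gold→aluminium→crude at 0.8906; no arbitrage — every cycle loses value.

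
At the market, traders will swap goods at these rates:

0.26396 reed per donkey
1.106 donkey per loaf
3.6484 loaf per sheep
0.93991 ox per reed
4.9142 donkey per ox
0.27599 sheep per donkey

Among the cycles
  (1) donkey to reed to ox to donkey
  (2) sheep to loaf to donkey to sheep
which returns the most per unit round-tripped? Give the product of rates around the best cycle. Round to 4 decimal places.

(1) 0.26396 × 0.93991 × 4.9142 = 1.21921
(2) 3.6484 × 1.106 × 0.27599 = 1.11366
Highest is cycle (1) at 1.2192 (>1, arbitrage).

1.2192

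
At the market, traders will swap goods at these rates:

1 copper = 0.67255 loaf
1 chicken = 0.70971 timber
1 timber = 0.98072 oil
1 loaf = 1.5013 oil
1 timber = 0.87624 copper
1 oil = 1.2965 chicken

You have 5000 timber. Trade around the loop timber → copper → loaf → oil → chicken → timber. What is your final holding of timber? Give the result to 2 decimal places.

5000 timber × 0.87624 = 4381.2 copper
4381.2 copper × 0.67255 = 2946.57606 loaf
2946.57606 loaf × 1.5013 = 4423.694638878 oil
4423.694638878 oil × 1.2965 = 5735.320099305327 chicken
5735.320099305327 chicken × 0.70971 = 4070.41402767798362517 timber

4070.41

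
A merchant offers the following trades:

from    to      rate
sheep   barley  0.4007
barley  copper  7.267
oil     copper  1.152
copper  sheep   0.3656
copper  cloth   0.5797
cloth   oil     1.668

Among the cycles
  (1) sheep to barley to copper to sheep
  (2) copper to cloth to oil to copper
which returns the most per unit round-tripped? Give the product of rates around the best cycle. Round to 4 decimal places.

1.1139

(1) 0.4007 × 7.267 × 0.3656 = 1.06459
(2) 0.5797 × 1.668 × 1.152 = 1.11391
Highest is cycle (2) at 1.1139 (>1, arbitrage).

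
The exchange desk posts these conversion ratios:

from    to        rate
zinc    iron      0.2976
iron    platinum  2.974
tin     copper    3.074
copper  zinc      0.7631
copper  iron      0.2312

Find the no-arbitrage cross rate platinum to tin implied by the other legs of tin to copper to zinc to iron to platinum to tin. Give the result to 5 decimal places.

Known legs of the cycle: 3.074 × 0.7631 × 0.2976 × 2.974 = 2.07615229501056
For no arbitrage the full-cycle product must be 1, so the missing rate is 1 / 2.07615229501056 ≈ 0.4816602.

0.48166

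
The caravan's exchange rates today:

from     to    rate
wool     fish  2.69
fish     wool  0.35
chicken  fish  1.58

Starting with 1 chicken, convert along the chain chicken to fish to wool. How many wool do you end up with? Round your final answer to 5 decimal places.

0.55300

1 chicken × 1.58 = 1.58 fish
1.58 fish × 0.35 = 0.553 wool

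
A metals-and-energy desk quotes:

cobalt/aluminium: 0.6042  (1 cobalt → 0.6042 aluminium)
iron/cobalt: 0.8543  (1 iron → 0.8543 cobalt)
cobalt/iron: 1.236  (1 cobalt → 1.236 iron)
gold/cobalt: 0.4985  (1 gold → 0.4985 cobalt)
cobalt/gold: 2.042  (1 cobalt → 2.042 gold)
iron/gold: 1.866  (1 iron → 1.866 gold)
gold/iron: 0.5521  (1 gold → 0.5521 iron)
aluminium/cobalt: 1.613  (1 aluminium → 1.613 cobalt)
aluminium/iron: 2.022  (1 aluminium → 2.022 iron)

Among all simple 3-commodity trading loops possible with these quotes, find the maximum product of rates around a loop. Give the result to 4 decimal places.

1.1497

iron→gold→cobalt→iron: 1.866 × 0.4985 × 1.236 = 1.14973
iron→cobalt→aluminium→iron: 0.8543 × 0.6042 × 2.022 = 1.04369
iron→cobalt→gold→iron: 0.8543 × 2.042 × 0.5521 = 0.96313
Maximum is iron→gold→cobalt→iron at 1.1497; arbitrage exists.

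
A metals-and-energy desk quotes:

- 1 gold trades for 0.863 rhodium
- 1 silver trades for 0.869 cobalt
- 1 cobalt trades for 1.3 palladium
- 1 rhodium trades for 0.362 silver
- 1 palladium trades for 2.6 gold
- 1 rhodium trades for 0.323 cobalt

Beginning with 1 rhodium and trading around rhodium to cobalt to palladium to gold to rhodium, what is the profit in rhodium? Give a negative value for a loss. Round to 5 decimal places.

1 rhodium × 0.323 = 0.323 cobalt
0.323 cobalt × 1.3 = 0.4199 palladium
0.4199 palladium × 2.6 = 1.09174 gold
1.09174 gold × 0.863 = 0.94217162 rhodium
Net change: 0.94217162 − 1 = -0.05782838 rhodium

-0.05783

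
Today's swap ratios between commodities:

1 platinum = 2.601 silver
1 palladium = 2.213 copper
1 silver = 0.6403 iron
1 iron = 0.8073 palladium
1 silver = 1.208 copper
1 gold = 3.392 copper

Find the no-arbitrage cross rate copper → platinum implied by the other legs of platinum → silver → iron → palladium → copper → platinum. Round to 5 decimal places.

0.33609

Known legs of the cycle: 2.601 × 0.6403 × 0.8073 × 2.213 = 2.97536479752447
For no arbitrage the full-cycle product must be 1, so the missing rate is 1 / 2.97536479752447 ≈ 0.3360932.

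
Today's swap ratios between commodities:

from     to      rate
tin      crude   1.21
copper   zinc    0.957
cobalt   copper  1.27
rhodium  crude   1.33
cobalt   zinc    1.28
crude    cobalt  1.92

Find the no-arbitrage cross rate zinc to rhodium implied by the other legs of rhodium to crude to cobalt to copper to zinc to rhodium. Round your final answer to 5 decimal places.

0.32220

Known legs of the cycle: 1.33 × 1.92 × 1.27 × 0.957 = 3.103619904
For no arbitrage the full-cycle product must be 1, so the missing rate is 1 / 3.103619904 ≈ 0.3222044.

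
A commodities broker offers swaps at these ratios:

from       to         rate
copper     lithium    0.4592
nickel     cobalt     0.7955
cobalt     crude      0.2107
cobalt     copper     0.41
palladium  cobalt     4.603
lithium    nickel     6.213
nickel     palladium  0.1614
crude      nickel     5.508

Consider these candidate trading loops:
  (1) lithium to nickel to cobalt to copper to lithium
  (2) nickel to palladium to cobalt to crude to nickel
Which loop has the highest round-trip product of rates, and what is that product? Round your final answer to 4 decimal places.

(1) 6.213 × 0.7955 × 0.41 × 0.4592 = 0.93052
(2) 0.1614 × 4.603 × 0.2107 × 5.508 = 0.86219
Highest is cycle (1) at 0.9305 (≤1, no arbitrage).

0.9305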